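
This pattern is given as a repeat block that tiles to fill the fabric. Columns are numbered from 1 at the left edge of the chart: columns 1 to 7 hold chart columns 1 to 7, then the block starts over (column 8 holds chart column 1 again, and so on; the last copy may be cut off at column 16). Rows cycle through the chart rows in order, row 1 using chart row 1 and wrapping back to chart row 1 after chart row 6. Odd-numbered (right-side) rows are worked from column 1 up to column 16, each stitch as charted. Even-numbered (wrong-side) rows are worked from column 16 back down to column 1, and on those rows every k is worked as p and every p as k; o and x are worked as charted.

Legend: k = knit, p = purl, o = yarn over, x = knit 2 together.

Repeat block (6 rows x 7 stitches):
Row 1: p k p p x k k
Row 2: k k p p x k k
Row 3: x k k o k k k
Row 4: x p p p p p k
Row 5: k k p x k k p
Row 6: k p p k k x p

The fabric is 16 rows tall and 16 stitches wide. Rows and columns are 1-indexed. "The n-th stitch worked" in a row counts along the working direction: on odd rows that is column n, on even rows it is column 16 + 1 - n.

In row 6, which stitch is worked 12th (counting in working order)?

For row 6: chart row = ((6-1) mod 6) + 1 = 6; this is a WS (even) row.
Chart row 6 tiled across columns 1-16: k p p k k x p k p p k k x p k p
WS row: flip the tiled sequence (start at column 16) and apply k<->p; o and x stay.
Row 6 as worked: k p k x p p k k p k x p p k k p
The 12th stitch worked is p.

Result:
p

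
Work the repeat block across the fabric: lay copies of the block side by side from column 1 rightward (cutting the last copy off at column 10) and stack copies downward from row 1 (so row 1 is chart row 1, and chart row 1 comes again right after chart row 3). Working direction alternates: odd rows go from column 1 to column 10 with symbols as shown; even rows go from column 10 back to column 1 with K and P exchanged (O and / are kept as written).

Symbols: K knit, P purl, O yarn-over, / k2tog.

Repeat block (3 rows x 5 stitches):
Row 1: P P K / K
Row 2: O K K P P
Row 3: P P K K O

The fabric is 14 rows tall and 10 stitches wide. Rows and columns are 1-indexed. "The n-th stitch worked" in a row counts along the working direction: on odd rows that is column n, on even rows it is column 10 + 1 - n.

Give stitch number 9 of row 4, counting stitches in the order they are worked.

Stitch:
K

Derivation:
Row 4 uses chart row ((4-1) mod 3)+1 = 1. Row 4 is even, so WS.
Chart row 1 tiled across columns 1-10: P P K / K P P K / K
WS row: flip the tiled sequence (start at column 10) and apply K<->P; O and / stay.
Row 4 as worked: P / P K K P / P K K
Stitch 9 in working order -> K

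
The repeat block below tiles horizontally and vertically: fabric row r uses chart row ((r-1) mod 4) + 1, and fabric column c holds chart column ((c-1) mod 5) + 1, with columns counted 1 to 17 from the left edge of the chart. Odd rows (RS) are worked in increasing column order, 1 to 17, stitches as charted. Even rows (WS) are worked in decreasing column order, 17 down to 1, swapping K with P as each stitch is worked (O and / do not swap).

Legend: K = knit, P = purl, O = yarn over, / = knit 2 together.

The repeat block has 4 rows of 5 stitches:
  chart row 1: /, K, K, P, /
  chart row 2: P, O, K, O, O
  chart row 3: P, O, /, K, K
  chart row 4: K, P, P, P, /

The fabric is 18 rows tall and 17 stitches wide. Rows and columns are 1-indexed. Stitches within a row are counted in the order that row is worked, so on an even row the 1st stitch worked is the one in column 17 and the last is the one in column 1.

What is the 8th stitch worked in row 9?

For row 9: chart row = ((9-1) mod 4) + 1 = 1; this is a RS (odd) row.
Chart row 1 tiled across columns 1-17: / K K P / / K K P / / K K P / / K
RS: work column 1 to column 17, symbols as charted — the tiled row is the row as worked.
The 8th stitch worked is K.

== STITCH ==
K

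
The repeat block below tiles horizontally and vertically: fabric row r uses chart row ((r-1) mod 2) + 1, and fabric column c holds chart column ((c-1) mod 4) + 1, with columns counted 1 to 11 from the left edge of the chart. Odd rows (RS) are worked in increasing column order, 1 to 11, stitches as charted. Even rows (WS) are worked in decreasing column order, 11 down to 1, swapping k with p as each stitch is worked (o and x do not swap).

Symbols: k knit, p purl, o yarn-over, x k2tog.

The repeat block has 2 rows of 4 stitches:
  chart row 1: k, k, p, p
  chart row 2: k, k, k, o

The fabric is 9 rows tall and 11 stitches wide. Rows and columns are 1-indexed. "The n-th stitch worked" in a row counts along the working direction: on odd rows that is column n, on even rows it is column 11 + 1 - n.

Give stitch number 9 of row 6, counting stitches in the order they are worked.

For row 6: chart row = ((6-1) mod 2) + 1 = 2; this is a WS (even) row.
Chart row 2 tiled across columns 1-11: k k k o k k k o k k k
Wrong side: read the tiled row from column 11 down to 1 and exchange k with p (leave o, x).
Row 6 as worked: p p p o p p p o p p p
Stitch 9 in working order -> p

== STITCH ==
p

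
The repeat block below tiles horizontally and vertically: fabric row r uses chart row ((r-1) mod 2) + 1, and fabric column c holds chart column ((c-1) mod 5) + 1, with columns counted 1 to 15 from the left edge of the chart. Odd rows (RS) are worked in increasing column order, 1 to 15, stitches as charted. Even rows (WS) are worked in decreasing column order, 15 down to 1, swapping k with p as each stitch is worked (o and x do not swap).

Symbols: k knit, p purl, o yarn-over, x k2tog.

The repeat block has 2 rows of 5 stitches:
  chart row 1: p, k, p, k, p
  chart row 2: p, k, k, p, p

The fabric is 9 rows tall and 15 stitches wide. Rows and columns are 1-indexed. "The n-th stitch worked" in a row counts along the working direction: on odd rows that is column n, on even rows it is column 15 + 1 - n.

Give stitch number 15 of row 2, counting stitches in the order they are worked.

For row 2: chart row = ((2-1) mod 2) + 1 = 2; this is a WS (even) row.
Chart row 2 tiled across columns 1-15: p k k p p p k k p p p k k p p
WS row: flip the tiled sequence (start at column 15) and apply k<->p; o and x stay.
Row 2 as worked: k k p p k k k p p k k k p p k
Counting 15 along the worked row gives k.

Result:
k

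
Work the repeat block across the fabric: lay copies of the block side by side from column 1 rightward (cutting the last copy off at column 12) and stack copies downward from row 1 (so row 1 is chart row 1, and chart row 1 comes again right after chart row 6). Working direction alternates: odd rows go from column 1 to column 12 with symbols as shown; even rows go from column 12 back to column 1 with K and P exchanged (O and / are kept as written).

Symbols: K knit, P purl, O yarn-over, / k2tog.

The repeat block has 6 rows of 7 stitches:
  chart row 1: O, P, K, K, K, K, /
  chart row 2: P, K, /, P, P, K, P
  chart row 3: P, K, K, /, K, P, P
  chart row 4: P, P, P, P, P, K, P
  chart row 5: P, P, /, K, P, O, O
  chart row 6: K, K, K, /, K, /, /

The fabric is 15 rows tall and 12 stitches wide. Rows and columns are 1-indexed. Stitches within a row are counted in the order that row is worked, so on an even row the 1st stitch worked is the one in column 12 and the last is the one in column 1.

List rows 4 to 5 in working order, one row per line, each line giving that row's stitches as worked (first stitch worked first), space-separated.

Rows as worked:
K K K K K K P K K K K K
P P / K P O O P P / K P

Derivation:
Row 4: chart row 4, WS - tiled (columns 1-12): P P P P P K P P P P P P; work from column 12 back to 1 with K<->P swapped.
Row 5: chart row 5, RS - tile across columns 1-12 and work as-is.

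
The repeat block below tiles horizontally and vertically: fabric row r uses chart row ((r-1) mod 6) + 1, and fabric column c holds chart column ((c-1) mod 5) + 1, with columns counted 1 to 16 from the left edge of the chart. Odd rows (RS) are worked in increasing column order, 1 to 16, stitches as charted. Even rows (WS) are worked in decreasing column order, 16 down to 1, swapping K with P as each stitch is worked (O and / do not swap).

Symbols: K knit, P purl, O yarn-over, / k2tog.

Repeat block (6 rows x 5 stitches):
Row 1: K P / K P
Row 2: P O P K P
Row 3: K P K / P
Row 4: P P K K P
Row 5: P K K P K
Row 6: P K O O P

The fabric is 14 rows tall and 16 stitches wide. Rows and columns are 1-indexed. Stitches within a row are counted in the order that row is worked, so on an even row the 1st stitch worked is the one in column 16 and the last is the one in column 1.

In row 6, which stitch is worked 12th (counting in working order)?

Row 6 uses chart row ((6-1) mod 6)+1 = 6. Row 6 is even, so WS.
Chart row 6 tiled across columns 1-16: P K O O P P K O O P P K O O P P
WS: work from column 16 back to column 1 (reverse the tiled row), swapping K<->P (O and / unchanged).
Row 6 as worked: K K O O P K K O O P K K O O P K
Stitch 12 in working order -> K

Stitch:
K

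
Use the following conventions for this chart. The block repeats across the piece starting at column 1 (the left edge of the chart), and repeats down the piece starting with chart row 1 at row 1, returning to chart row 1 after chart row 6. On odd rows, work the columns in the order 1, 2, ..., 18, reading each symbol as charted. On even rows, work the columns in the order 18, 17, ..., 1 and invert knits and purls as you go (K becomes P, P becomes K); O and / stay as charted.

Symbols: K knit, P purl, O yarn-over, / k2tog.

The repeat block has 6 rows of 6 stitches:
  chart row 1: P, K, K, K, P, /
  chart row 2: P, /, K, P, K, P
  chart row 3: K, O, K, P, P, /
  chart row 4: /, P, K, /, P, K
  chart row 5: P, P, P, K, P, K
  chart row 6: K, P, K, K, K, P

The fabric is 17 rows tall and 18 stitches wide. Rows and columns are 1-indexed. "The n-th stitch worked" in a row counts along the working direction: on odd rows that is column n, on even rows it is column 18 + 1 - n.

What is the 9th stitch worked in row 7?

Stitch:
K

Derivation:
Row 7: (7-1) mod 6 = 0, so use chart row 1. Odd row -> RS.
Chart row 1 tiled across columns 1-18: P K K K P / P K K K P / P K K K P /
Right side: take the tiled row as-is (worked left to right from column 1).
Counting 9 along the worked row gives K.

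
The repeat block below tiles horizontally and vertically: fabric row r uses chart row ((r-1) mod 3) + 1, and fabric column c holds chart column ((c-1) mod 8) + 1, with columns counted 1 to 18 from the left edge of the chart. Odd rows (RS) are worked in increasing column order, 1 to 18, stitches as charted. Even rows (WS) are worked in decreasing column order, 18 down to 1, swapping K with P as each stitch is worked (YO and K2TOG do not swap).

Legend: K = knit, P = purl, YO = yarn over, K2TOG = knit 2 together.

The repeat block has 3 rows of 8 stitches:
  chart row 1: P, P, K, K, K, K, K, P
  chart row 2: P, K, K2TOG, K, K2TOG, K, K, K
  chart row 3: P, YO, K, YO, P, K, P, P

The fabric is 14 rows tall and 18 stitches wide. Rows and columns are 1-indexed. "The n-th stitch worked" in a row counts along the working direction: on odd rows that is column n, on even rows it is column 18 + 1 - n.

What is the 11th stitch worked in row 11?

Row 11 uses chart row ((11-1) mod 3)+1 = 2. Row 11 is odd, so RS.
Chart row 2 tiled across columns 1-18: P K K2TOG K K2TOG K K K P K K2TOG K K2TOG K K K P K
Right side: take the tiled row as-is (worked left to right from column 1).
Counting 11 along the worked row gives K2TOG.

Stitch:
K2TOG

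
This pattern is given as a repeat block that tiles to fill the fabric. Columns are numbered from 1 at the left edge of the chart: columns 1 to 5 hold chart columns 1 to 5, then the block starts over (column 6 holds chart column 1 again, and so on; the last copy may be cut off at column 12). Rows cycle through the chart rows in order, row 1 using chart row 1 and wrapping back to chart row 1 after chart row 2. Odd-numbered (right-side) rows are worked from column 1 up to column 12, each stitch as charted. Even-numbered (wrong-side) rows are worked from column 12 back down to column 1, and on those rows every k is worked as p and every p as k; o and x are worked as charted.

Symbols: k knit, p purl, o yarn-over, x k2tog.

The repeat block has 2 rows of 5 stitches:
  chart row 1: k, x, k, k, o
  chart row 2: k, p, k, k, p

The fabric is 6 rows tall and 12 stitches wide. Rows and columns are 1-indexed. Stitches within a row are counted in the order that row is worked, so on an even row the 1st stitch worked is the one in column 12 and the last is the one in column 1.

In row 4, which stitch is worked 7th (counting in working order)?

Result:
p

Derivation:
For row 4: chart row = ((4-1) mod 2) + 1 = 2; this is a WS (even) row.
Chart row 2 tiled across columns 1-12: k p k k p k p k k p k p
WS row: flip the tiled sequence (start at column 12) and apply k<->p; o and x stay.
Row 4 as worked: k p k p p k p k p p k p
Counting 7 along the worked row gives p.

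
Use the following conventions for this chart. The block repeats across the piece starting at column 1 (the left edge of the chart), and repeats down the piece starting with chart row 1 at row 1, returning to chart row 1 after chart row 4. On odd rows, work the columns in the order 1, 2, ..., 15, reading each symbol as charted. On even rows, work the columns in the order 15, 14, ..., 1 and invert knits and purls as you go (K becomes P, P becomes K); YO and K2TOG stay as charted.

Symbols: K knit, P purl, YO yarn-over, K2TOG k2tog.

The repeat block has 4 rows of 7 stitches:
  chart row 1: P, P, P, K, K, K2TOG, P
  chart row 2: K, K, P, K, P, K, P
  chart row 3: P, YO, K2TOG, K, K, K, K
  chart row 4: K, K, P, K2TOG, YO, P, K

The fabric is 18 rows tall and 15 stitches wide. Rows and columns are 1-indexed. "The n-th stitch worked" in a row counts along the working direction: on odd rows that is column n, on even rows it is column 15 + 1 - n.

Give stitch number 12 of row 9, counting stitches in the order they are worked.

For row 9: chart row = ((9-1) mod 4) + 1 = 1; this is a RS (odd) row.
Chart row 1 tiled across columns 1-15: P P P K K K2TOG P P P P K K K2TOG P P
RS row: no reversal, no swap; stitch n worked = column n.
Counting 12 along the worked row gives K.

Stitch:
K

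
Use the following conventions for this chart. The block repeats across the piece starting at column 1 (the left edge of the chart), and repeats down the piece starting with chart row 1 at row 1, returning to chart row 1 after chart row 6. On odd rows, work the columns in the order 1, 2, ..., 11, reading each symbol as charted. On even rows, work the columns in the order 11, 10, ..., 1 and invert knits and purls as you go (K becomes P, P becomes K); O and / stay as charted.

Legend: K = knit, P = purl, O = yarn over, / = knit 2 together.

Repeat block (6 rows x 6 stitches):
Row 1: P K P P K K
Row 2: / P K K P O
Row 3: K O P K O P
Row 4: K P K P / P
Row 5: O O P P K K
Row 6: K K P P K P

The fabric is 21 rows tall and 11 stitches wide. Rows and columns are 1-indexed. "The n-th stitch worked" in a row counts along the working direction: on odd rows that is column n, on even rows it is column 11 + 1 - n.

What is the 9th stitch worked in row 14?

Result:
P

Derivation:
Row 14: (14-1) mod 6 = 1, so use chart row 2. Even row -> WS.
Chart row 2 tiled across columns 1-11: / P K K P O / P K K P
WS: work from column 11 back to column 1 (reverse the tiled row), swapping K<->P (O and / unchanged).
Row 14 as worked: K P P K / O K P P K /
The 9th stitch worked is P.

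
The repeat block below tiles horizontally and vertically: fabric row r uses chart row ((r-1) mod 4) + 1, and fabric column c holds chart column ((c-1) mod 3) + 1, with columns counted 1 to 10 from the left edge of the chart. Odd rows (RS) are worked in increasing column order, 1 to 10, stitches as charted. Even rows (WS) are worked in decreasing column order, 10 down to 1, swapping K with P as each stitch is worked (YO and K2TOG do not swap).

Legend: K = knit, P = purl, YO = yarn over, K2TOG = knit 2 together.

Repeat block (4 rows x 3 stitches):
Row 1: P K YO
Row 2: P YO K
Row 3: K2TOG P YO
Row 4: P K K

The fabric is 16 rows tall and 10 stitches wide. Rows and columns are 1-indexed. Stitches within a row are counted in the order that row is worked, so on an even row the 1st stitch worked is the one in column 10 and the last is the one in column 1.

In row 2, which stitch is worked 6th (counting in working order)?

Result:
YO

Derivation:
Row 2: (2-1) mod 4 = 1, so use chart row 2. Even row -> WS.
Chart row 2 tiled across columns 1-10: P YO K P YO K P YO K P
WS row: flip the tiled sequence (start at column 10) and apply K<->P; YO and K2TOG stay.
Row 2 as worked: K P YO K P YO K P YO K
Counting 6 along the worked row gives YO.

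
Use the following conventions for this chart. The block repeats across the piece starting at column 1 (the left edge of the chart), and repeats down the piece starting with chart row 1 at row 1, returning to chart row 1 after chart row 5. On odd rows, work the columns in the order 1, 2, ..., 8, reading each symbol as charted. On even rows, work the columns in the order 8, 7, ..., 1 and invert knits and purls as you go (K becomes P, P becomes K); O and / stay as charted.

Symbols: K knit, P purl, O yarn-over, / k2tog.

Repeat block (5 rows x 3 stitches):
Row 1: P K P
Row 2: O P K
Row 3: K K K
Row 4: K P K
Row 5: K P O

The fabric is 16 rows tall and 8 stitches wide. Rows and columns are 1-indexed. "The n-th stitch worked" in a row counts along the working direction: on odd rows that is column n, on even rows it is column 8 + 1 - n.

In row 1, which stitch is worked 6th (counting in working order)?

Result:
P

Derivation:
For row 1: chart row = ((1-1) mod 5) + 1 = 1; this is a RS (odd) row.
Chart row 1 tiled across columns 1-8: P K P P K P P K
RS row: no reversal, no swap; stitch n worked = column n.
Stitch 6 in working order -> P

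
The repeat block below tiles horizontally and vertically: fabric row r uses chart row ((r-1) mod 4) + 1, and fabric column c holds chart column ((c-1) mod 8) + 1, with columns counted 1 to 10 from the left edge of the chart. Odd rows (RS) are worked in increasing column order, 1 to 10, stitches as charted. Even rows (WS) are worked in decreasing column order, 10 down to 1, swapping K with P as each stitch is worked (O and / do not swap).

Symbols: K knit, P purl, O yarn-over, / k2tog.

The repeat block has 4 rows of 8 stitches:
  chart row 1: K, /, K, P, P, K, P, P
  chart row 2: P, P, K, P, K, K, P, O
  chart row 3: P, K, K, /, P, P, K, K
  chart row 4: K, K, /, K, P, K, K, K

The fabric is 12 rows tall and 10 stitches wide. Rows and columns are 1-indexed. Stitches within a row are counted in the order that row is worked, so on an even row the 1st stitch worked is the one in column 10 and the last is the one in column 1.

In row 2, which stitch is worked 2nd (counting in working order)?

For row 2: chart row = ((2-1) mod 4) + 1 = 2; this is a WS (even) row.
Chart row 2 tiled across columns 1-10: P P K P K K P O P P
WS: work from column 10 back to column 1 (reverse the tiled row), swapping K<->P (O and / unchanged).
Row 2 as worked: K K O K P P K P K K
Counting 2 along the worked row gives K.

Stitch:
K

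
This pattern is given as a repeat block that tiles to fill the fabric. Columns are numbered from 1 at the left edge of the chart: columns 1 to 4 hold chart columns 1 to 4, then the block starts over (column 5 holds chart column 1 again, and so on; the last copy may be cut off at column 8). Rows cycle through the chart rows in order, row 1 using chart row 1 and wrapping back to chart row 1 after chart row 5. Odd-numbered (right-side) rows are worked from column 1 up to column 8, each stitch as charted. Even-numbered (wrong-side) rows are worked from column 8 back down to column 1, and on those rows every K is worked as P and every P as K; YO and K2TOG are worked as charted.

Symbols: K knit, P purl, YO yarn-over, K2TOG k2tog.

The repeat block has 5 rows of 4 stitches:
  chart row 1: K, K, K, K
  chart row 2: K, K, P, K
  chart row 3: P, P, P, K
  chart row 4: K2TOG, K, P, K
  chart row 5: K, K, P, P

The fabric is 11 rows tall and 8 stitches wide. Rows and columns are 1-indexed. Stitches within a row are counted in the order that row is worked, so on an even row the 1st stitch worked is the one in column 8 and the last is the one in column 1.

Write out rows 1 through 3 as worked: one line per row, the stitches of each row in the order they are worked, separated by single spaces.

Row 1: chart row 1, RS - tile across columns 1-8 and work as-is.
Row 2: chart row 2, WS - tiled (columns 1-8): K K P K K K P K; work from column 8 back to 1 with K<->P swapped.
Row 3: chart row 3, RS - tile across columns 1-8 and work as-is.

Rows as worked:
K K K K K K K K
P K P P P K P P
P P P K P P P K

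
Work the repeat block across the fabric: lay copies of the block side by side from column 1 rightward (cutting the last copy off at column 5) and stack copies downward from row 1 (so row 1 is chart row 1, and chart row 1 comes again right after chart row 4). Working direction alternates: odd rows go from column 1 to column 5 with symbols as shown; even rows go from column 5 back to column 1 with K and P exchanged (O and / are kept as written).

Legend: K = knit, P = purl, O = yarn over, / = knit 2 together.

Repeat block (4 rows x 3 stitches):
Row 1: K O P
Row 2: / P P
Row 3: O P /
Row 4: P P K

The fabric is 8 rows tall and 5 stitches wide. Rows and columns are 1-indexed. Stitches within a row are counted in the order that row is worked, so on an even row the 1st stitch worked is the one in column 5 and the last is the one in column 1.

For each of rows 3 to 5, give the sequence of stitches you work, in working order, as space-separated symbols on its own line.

Row 3: chart row 3, RS - tile across columns 1-5 and work as-is.
Row 4: chart row 4, WS - tiled (columns 1-5): P P K P P; work from column 5 back to 1 with K<->P swapped.
Row 5: chart row 1, RS - tile across columns 1-5 and work as-is.

== ROWS AS WORKED ==
O P / O P
K K P K K
K O P K O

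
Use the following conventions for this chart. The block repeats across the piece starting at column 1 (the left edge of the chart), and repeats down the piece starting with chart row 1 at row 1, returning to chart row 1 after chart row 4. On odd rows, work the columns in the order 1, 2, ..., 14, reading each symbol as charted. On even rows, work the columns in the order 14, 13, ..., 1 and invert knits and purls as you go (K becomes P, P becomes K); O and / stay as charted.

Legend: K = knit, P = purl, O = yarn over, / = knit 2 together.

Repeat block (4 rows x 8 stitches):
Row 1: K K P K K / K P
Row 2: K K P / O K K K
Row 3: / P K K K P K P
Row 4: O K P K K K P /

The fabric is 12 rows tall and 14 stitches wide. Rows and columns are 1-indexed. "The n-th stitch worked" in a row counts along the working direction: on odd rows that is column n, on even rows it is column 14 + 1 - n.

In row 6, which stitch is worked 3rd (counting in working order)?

Result:
/

Derivation:
For row 6: chart row = ((6-1) mod 4) + 1 = 2; this is a WS (even) row.
Chart row 2 tiled across columns 1-14: K K P / O K K K K K P / O K
WS row: flip the tiled sequence (start at column 14) and apply K<->P; O and / stay.
Row 6 as worked: P O / K P P P P P O / K P P
Counting 3 along the worked row gives /.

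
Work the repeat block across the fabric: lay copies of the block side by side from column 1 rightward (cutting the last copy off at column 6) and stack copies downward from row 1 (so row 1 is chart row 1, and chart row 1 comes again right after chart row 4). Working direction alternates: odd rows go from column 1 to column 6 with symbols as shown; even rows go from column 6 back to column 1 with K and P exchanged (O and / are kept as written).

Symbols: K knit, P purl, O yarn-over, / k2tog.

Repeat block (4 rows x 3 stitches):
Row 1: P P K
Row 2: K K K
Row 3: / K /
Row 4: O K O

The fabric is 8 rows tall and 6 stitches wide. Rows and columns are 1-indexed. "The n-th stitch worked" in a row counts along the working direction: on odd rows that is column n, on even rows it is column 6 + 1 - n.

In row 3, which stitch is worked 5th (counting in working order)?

For row 3: chart row = ((3-1) mod 4) + 1 = 3; this is a RS (odd) row.
Chart row 3 tiled across columns 1-6: / K / / K /
RS row: no reversal, no swap; stitch n worked = column n.
The 5th stitch worked is K.

Result:
K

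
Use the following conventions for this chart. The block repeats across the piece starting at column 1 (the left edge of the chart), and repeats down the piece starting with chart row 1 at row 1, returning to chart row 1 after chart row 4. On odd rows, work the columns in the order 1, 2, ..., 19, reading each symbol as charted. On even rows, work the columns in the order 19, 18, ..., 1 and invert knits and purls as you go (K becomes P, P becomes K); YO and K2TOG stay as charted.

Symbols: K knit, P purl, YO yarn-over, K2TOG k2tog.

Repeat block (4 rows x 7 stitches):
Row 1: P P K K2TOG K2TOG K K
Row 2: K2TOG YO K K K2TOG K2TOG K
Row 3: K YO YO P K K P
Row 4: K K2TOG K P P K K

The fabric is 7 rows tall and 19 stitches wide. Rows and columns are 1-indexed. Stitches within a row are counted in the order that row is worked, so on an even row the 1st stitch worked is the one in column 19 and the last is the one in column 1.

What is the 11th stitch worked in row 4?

== STITCH ==
K2TOG

Derivation:
For row 4: chart row = ((4-1) mod 4) + 1 = 4; this is a WS (even) row.
Chart row 4 tiled across columns 1-19: K K2TOG K P P K K K K2TOG K P P K K K K2TOG K P P
WS: work from column 19 back to column 1 (reverse the tiled row), swapping K<->P (YO and K2TOG unchanged).
Row 4 as worked: K K P K2TOG P P P K K P K2TOG P P P K K P K2TOG P
The 11th stitch worked is K2TOG.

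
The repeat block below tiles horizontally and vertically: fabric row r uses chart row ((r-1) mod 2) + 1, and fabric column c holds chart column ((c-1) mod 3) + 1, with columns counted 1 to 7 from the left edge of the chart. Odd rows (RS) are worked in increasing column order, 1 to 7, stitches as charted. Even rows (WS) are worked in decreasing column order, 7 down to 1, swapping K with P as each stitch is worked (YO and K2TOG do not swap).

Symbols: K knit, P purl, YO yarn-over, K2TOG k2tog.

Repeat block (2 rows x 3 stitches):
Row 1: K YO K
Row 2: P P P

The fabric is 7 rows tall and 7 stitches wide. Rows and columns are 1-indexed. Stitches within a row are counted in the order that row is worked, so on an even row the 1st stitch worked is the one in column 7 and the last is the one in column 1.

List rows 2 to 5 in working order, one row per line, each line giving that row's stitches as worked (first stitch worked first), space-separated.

Row 2: chart row 2, WS - tiled (columns 1-7): P P P P P P P; work from column 7 back to 1 with K<->P swapped.
Row 3: chart row 1, RS - tile across columns 1-7 and work as-is.
Row 4: chart row 2, WS - tiled (columns 1-7): P P P P P P P; work from column 7 back to 1 with K<->P swapped.
Row 5: chart row 1, RS - tile across columns 1-7 and work as-is.

== ROWS AS WORKED ==
K K K K K K K
K YO K K YO K K
K K K K K K K
K YO K K YO K K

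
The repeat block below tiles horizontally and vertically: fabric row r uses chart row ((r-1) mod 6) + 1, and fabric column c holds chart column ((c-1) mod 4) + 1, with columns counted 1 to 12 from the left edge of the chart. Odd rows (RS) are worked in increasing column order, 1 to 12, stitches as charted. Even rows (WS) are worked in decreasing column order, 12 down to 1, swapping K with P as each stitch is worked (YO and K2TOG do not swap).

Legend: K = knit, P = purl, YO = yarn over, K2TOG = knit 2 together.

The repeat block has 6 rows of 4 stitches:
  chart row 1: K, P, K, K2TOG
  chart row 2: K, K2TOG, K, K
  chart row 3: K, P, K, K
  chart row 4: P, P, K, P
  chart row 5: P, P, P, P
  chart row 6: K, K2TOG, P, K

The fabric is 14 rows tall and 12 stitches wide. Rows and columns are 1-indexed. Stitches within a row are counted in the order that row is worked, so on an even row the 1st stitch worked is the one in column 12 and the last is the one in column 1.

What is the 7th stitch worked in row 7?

Row 7 uses chart row ((7-1) mod 6)+1 = 1. Row 7 is odd, so RS.
Chart row 1 tiled across columns 1-12: K P K K2TOG K P K K2TOG K P K K2TOG
RS row: no reversal, no swap; stitch n worked = column n.
Counting 7 along the worked row gives K.

Result:
K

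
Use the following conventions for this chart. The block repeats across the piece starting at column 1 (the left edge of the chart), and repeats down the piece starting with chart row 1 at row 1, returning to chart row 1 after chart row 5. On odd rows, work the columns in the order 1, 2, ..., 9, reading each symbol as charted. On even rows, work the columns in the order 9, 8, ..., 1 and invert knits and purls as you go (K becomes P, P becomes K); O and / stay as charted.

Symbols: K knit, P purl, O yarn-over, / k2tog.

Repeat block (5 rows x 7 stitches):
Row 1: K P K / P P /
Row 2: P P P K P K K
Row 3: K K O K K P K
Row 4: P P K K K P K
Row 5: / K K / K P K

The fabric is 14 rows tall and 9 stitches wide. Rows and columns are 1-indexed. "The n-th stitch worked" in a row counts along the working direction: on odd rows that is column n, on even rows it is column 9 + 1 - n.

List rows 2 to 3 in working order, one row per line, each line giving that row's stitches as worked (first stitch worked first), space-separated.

Row 2: chart row 2, WS - tiled (columns 1-9): P P P K P K K P P; work from column 9 back to 1 with K<->P swapped.
Row 3: chart row 3, RS - tile across columns 1-9 and work as-is.

Rows as worked:
K K P P K P K K K
K K O K K P K K K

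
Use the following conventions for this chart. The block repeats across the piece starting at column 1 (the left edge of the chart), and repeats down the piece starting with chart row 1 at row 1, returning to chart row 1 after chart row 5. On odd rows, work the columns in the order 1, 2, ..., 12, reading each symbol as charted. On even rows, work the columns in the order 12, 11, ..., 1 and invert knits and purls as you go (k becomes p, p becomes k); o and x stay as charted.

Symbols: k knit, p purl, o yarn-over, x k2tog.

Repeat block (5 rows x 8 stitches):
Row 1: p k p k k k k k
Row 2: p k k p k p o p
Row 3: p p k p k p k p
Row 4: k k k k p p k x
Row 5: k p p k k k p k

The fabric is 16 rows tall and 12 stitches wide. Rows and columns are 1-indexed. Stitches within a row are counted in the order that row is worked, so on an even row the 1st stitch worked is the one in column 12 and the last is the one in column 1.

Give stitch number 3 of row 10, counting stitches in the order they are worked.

Row 10 uses chart row ((10-1) mod 5)+1 = 5. Row 10 is even, so WS.
Chart row 5 tiled across columns 1-12: k p p k k k p k k p p k
WS row: flip the tiled sequence (start at column 12) and apply k<->p; o and x stay.
Row 10 as worked: p k k p p k p p p k k p
Counting 3 along the worked row gives k.

== STITCH ==
k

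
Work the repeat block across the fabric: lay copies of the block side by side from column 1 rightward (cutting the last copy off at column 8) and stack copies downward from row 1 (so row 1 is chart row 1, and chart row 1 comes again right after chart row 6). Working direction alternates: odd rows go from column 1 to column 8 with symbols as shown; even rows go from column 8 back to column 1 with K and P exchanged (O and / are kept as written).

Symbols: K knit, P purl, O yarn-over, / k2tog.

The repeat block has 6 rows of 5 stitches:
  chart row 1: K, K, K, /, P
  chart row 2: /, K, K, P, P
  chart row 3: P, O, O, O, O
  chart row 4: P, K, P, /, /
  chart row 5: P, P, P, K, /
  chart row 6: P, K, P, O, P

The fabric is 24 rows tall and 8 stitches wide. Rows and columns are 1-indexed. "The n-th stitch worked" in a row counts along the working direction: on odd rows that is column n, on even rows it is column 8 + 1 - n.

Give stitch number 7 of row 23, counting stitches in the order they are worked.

Row 23 uses chart row ((23-1) mod 6)+1 = 5. Row 23 is odd, so RS.
Chart row 5 tiled across columns 1-8: P P P K / P P P
RS: work column 1 to column 8, symbols as charted — the tiled row is the row as worked.
The 7th stitch worked is P.

Result:
P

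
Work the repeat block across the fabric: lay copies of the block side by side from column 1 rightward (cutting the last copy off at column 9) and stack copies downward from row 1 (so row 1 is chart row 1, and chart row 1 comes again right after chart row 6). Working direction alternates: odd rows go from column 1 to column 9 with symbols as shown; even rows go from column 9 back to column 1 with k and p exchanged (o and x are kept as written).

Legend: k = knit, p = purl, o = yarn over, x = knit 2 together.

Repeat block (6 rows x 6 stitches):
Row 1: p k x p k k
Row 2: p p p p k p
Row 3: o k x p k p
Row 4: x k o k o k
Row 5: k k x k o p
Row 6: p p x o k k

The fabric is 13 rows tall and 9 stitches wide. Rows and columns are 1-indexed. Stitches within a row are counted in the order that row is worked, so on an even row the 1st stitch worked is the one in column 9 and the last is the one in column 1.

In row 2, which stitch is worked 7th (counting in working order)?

== STITCH ==
k

Derivation:
For row 2: chart row = ((2-1) mod 6) + 1 = 2; this is a WS (even) row.
Chart row 2 tiled across columns 1-9: p p p p k p p p p
WS: work from column 9 back to column 1 (reverse the tiled row), swapping k<->p (o and x unchanged).
Row 2 as worked: k k k k p k k k k
The 7th stitch worked is k.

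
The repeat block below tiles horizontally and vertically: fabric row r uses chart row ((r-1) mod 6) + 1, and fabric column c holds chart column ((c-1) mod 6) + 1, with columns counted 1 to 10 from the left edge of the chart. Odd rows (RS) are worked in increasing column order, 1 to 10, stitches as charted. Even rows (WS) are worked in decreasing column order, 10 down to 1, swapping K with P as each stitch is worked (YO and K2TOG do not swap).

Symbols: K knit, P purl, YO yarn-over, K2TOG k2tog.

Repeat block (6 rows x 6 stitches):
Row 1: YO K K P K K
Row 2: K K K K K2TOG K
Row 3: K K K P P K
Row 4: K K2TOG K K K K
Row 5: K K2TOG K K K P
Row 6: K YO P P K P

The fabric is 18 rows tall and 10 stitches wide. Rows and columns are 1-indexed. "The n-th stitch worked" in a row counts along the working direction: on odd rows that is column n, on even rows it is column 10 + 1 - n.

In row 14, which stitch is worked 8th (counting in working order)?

Row 14 uses chart row ((14-1) mod 6)+1 = 2. Row 14 is even, so WS.
Chart row 2 tiled across columns 1-10: K K K K K2TOG K K K K K
WS: work from column 10 back to column 1 (reverse the tiled row), swapping K<->P (YO and K2TOG unchanged).
Row 14 as worked: P P P P P K2TOG P P P P
Counting 8 along the worked row gives P.

Stitch:
P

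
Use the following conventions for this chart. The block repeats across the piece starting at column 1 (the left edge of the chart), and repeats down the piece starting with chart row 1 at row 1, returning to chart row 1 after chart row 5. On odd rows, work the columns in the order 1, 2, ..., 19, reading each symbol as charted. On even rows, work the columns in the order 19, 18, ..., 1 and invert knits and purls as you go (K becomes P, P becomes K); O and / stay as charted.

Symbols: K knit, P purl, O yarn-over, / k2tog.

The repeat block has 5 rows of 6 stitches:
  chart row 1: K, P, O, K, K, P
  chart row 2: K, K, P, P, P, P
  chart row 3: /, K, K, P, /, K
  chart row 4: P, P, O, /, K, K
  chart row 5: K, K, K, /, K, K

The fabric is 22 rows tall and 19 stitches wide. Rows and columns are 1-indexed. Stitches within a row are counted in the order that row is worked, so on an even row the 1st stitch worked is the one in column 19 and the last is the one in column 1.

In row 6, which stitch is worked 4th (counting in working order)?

Result:
P

Derivation:
Row 6 uses chart row ((6-1) mod 5)+1 = 1. Row 6 is even, so WS.
Chart row 1 tiled across columns 1-19: K P O K K P K P O K K P K P O K K P K
WS row: flip the tiled sequence (start at column 19) and apply K<->P; O and / stay.
Row 6 as worked: P K P P O K P K P P O K P K P P O K P
The 4th stitch worked is P.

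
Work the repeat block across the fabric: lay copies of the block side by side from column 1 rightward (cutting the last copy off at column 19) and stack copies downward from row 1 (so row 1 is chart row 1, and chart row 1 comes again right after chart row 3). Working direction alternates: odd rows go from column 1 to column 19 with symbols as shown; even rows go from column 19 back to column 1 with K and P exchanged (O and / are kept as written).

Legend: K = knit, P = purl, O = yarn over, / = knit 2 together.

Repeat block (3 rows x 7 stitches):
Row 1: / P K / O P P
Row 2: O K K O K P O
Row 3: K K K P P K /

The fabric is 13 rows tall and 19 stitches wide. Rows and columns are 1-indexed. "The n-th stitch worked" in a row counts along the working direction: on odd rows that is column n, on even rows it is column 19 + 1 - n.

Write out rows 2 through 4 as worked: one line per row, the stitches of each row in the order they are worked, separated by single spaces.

Row 2: chart row 2, WS - tiled (columns 1-19): O K K O K P O O K K O K P O O K K O K; work from column 19 back to 1 with K<->P swapped.
Row 3: chart row 3, RS - tile across columns 1-19 and work as-is.
Row 4: chart row 1, WS - tiled (columns 1-19): / P K / O P P / P K / O P P / P K / O; work from column 19 back to 1 with K<->P swapped.

== ROWS AS WORKED ==
P O P P O O K P O P P O O K P O P P O
K K K P P K / K K K P P K / K K K P P
O / P K / K K O / P K / K K O / P K /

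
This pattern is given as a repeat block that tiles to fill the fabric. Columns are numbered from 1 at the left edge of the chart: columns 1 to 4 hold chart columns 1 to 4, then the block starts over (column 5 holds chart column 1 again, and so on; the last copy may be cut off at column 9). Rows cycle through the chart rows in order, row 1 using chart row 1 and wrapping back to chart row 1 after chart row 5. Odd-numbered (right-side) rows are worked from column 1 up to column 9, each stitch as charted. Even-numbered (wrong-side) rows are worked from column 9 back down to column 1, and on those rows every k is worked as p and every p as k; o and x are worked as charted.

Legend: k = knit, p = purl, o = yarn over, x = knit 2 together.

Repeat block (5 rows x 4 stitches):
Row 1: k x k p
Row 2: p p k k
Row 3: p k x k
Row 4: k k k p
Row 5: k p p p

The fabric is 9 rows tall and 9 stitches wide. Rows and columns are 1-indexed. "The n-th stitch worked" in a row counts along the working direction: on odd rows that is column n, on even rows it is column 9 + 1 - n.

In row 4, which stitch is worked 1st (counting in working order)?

== STITCH ==
p

Derivation:
Row 4: (4-1) mod 5 = 3, so use chart row 4. Even row -> WS.
Chart row 4 tiled across columns 1-9: k k k p k k k p k
WS row: flip the tiled sequence (start at column 9) and apply k<->p; o and x stay.
Row 4 as worked: p k p p p k p p p
Stitch 1 in working order -> p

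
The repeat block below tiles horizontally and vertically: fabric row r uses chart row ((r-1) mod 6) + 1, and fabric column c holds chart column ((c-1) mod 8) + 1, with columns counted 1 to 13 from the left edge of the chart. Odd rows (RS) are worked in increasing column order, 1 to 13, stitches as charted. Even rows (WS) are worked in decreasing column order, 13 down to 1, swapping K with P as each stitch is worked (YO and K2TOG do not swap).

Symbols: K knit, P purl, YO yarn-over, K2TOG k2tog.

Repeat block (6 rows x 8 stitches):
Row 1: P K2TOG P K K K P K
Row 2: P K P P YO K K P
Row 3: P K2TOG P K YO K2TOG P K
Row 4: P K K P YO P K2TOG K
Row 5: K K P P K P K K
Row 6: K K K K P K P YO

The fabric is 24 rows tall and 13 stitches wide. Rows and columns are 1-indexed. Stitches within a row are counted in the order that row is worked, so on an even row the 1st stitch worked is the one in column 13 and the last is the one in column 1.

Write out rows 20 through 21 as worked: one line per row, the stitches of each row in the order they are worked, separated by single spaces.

== ROWS AS WORKED ==
YO K K P K K P P YO K K P K
P K2TOG P K YO K2TOG P K P K2TOG P K YO

Derivation:
Row 20: chart row 2, WS - tiled (columns 1-13): P K P P YO K K P P K P P YO; work from column 13 back to 1 with K<->P swapped.
Row 21: chart row 3, RS - tile across columns 1-13 and work as-is.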